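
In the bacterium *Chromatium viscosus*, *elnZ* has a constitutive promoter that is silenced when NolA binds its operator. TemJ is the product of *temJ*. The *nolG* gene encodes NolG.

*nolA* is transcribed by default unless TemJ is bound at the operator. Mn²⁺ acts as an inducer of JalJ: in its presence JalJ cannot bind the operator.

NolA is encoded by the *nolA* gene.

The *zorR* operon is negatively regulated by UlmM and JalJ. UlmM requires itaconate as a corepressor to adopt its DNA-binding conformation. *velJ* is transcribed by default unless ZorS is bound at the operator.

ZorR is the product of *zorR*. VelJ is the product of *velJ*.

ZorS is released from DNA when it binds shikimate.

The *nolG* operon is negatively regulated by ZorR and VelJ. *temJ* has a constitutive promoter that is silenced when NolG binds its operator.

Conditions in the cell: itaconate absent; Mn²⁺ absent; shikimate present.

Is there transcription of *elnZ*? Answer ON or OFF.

ON

Itaconate is absent, so UlmM is inactive.
Mn²⁺ is absent, so JalJ is active.
With repressor JalJ bound, *zorR* is not transcribed.
So ZorR is not produced.
Shikimate is present, so ZorS is inactive.
With no repressor bound, *velJ* is transcribed.
So VelJ is produced and active.
With repressor VelJ bound, *nolG* is not transcribed.
So NolG is not produced.
With no repressor bound, *temJ* is transcribed.
So TemJ is produced and active.
With repressor TemJ bound, *nolA* is not transcribed.
So NolA is not produced.
With no repressor bound, *elnZ* is transcribed.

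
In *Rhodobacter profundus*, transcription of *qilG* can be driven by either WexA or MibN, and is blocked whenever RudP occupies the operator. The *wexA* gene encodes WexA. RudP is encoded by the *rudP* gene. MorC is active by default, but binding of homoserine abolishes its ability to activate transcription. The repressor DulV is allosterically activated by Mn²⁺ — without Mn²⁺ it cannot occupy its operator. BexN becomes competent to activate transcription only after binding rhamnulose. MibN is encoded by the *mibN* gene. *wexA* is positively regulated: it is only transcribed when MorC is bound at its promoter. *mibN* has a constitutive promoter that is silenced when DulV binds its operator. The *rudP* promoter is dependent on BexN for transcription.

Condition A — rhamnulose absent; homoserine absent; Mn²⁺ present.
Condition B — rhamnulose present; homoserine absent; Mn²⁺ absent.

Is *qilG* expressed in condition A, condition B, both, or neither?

Condition A:
Rhamnulose is absent, so BexN is inactive.
Required activator BexN is absent, so *rudP* is not transcribed.
So RudP is not produced.
Homoserine is absent, so MorC is active.
No repressor is bound and MorC is active, so *wexA* is transcribed.
So WexA is produced and active.
Mn²⁺ is present, so DulV is active.
With repressor DulV bound, *mibN* is not transcribed.
So MibN is not produced.
Activator WexA is present, so *qilG* is transcribed.
→ *qilG* is ON in A.
Condition B:
Rhamnulose is present, so BexN is active.
No repressor is bound and BexN is active, so *rudP* is transcribed.
So RudP is produced and active.
Homoserine is absent, so MorC is active.
No repressor is bound and MorC is active, so *wexA* is transcribed.
So WexA is produced and active.
Mn²⁺ is absent, so DulV is inactive.
With no repressor bound, *mibN* is transcribed.
So MibN is produced and active.
With repressor RudP bound, *qilG* is not transcribed.
→ *qilG* is OFF in B.

A only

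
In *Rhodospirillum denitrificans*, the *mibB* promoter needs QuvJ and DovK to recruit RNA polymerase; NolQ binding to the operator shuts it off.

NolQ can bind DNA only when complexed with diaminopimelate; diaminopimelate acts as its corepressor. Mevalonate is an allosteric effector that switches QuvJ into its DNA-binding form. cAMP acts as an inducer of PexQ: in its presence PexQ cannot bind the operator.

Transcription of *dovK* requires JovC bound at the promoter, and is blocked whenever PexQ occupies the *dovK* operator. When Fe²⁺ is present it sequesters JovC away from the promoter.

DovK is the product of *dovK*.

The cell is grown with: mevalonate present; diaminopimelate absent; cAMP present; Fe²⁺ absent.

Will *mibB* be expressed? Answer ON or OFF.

ON

Mevalonate is present, so QuvJ is active.
Diaminopimelate is absent, so NolQ is inactive.
cAMP is present, so PexQ is inactive.
Fe²⁺ is absent, so JovC is active.
No repressor is bound and JovC is active, so *dovK* is transcribed.
So DovK is produced and active.
No repressor is bound and QuvJ and DovK are active, so *mibB* is transcribed.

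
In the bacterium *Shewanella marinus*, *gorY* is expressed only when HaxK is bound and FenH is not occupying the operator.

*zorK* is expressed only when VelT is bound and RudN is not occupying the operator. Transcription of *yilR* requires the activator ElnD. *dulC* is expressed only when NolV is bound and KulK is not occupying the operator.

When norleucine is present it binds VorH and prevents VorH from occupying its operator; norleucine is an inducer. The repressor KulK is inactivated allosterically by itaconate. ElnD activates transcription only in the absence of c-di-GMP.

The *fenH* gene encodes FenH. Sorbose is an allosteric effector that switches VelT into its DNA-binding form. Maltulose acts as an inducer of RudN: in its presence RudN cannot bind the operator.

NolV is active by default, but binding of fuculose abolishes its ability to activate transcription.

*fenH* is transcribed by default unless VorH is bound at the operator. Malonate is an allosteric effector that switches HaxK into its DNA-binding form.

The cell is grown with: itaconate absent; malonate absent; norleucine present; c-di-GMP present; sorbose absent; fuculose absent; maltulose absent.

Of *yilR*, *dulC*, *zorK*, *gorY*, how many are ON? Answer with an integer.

0

c-di-GMP is present, so ElnD is inactive.
Required activator ElnD is absent, so *yilR* is not transcribed.
→ *yilR* is OFF.
Fuculose is absent, so NolV is active.
Itaconate is absent, so KulK is active.
With repressor KulK bound, *dulC* is not transcribed.
→ *dulC* is OFF.
Sorbose is absent, so VelT is inactive.
Maltulose is absent, so RudN is active.
With repressor RudN bound, *zorK* is not transcribed.
→ *zorK* is OFF.
Malonate is absent, so HaxK is inactive.
Norleucine is present, so VorH is inactive.
With no repressor bound, *fenH* is transcribed.
So FenH is produced and active.
With repressor FenH bound, *gorY* is not transcribed.
→ *gorY* is OFF.
0 of the 4 genes are transcribed.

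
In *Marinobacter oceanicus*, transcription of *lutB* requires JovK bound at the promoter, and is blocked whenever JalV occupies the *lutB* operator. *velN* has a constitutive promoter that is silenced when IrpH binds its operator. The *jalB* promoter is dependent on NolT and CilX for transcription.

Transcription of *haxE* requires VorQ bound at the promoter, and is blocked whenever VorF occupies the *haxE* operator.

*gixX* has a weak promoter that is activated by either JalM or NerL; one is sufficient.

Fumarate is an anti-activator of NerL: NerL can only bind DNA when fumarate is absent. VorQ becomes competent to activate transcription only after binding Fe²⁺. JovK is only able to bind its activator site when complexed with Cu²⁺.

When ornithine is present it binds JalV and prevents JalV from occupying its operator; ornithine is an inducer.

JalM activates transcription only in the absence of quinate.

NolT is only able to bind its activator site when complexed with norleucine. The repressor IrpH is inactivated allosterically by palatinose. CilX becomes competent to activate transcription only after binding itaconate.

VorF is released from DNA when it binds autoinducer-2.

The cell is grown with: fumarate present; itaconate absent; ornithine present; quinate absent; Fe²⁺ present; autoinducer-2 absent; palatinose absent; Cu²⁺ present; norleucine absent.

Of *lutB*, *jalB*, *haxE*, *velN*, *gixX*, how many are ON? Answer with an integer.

Cu²⁺ is present, so JovK is active.
Ornithine is present, so JalV is inactive.
No repressor is bound and JovK is active, so *lutB* is transcribed.
→ *lutB* is ON.
Norleucine is absent, so NolT is inactive.
Itaconate is absent, so CilX is inactive.
Required activator NolT is absent, so *jalB* is not transcribed.
→ *jalB* is OFF.
Fe²⁺ is present, so VorQ is active.
Autoinducer-2 is absent, so VorF is active.
With repressor VorF bound, *haxE* is not transcribed.
→ *haxE* is OFF.
Palatinose is absent, so IrpH is active.
With repressor IrpH bound, *velN* is not transcribed.
→ *velN* is OFF.
Quinate is absent, so JalM is active.
Fumarate is present, so NerL is inactive.
Activator JalM is present, so *gixX* is transcribed.
→ *gixX* is ON.
2 of the 5 genes are transcribed.

2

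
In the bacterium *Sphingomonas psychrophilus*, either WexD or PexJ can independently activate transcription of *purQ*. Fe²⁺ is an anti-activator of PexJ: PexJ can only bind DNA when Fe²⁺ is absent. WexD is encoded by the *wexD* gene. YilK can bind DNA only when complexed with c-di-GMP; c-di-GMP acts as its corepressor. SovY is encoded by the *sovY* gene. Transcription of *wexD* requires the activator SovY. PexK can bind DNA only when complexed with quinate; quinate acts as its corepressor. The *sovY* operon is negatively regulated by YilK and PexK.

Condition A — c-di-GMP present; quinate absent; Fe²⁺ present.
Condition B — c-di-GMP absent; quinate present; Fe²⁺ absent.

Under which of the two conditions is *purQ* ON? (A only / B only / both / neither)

Condition A:
c-di-GMP is present, so YilK is active.
Quinate is absent, so PexK is inactive.
With repressor YilK bound, *sovY* is not transcribed.
So SovY is not produced.
Required activator SovY is absent, so *wexD* is not transcribed.
So WexD is not produced.
Fe²⁺ is present, so PexJ is inactive.
No activator is available at the *purQ* promoter, so *purQ* is not transcribed.
→ *purQ* is OFF in A.
Condition B:
c-di-GMP is absent, so YilK is inactive.
Quinate is present, so PexK is active.
With repressor PexK bound, *sovY* is not transcribed.
So SovY is not produced.
Required activator SovY is absent, so *wexD* is not transcribed.
So WexD is not produced.
Fe²⁺ is absent, so PexJ is active.
Activator PexJ is present, so *purQ* is transcribed.
→ *purQ* is ON in B.

B only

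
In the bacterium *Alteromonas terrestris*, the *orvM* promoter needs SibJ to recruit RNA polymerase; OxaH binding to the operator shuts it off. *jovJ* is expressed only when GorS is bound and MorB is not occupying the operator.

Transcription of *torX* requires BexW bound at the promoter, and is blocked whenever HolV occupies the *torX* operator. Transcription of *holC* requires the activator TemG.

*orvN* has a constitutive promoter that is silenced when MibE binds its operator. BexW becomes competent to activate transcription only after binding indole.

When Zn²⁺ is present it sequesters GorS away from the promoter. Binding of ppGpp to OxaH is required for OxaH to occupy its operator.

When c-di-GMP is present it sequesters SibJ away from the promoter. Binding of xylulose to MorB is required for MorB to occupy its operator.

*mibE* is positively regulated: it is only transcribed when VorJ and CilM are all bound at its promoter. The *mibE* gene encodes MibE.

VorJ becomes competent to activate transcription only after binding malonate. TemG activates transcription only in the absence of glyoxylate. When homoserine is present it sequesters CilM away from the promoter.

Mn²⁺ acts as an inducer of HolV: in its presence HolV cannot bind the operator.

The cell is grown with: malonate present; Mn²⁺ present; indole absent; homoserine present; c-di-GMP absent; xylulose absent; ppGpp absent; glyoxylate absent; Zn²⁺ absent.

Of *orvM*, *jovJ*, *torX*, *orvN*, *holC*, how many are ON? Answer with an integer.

ppGpp is absent, so OxaH is inactive.
c-di-GMP is absent, so SibJ is active.
No repressor is bound and SibJ is active, so *orvM* is transcribed.
→ *orvM* is ON.
Xylulose is absent, so MorB is inactive.
Zn²⁺ is absent, so GorS is active.
No repressor is bound and GorS is active, so *jovJ* is transcribed.
→ *jovJ* is ON.
Indole is absent, so BexW is inactive.
Mn²⁺ is present, so HolV is inactive.
Required activator BexW is absent, so *torX* is not transcribed.
→ *torX* is OFF.
Malonate is present, so VorJ is active.
Homoserine is present, so CilM is inactive.
Required activator CilM is absent, so *mibE* is not transcribed.
So MibE is not produced.
With no repressor bound, *orvN* is transcribed.
→ *orvN* is ON.
Glyoxylate is absent, so TemG is active.
No repressor is bound and TemG is active, so *holC* is transcribed.
→ *holC* is ON.
4 of the 5 genes are transcribed.

4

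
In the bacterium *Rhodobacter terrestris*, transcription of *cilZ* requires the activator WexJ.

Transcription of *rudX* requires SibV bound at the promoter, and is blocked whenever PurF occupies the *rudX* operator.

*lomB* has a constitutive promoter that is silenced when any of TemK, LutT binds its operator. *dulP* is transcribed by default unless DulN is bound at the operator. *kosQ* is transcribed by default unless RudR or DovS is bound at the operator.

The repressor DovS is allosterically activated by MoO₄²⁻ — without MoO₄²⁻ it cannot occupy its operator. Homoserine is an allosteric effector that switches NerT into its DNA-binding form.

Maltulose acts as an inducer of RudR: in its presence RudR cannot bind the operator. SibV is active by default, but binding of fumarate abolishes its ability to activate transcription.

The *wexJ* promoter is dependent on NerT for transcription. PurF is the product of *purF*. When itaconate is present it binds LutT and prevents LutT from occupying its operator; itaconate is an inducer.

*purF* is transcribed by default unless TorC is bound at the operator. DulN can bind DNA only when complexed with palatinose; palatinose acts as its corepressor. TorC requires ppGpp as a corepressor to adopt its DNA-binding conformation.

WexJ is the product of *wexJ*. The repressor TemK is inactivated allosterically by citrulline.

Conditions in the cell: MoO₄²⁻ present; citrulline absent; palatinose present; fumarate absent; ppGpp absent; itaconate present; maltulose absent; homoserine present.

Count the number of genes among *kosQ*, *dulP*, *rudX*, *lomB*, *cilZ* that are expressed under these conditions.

Maltulose is absent, so RudR is active.
MoO₄²⁻ is present, so DovS is active.
With repressor RudR bound, *kosQ* is not transcribed.
→ *kosQ* is OFF.
Palatinose is present, so DulN is active.
With repressor DulN bound, *dulP* is not transcribed.
→ *dulP* is OFF.
ppGpp is absent, so TorC is inactive.
With no repressor bound, *purF* is transcribed.
So PurF is produced and active.
Fumarate is absent, so SibV is active.
With repressor PurF bound, *rudX* is not transcribed.
→ *rudX* is OFF.
Citrulline is absent, so TemK is active.
Itaconate is present, so LutT is inactive.
With repressor TemK bound, *lomB* is not transcribed.
→ *lomB* is OFF.
Homoserine is present, so NerT is active.
No repressor is bound and NerT is active, so *wexJ* is transcribed.
So WexJ is produced and active.
No repressor is bound and WexJ is active, so *cilZ* is transcribed.
→ *cilZ* is ON.
1 of the 5 genes is transcribed.

1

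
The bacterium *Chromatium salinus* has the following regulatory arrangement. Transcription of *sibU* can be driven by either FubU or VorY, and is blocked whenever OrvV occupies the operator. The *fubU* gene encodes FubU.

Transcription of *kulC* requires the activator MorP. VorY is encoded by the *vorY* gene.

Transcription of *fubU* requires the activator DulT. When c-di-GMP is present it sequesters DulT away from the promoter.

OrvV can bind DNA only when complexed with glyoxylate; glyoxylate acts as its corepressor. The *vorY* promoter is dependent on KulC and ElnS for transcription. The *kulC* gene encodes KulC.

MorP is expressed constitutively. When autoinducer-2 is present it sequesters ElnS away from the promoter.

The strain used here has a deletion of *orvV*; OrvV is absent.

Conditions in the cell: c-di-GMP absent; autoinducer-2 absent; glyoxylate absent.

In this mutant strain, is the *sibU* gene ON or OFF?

ON

OrvV is non-functional in this strain, so it has no effect.
c-di-GMP is absent, so DulT is active.
No repressor is bound and DulT is active, so *fubU* is transcribed.
So FubU is produced and active.
MorP is produced constitutively and is active.
No repressor is bound and MorP is active, so *kulC* is transcribed.
So KulC is produced and active.
Autoinducer-2 is absent, so ElnS is active.
No repressor is bound and KulC and ElnS are active, so *vorY* is transcribed.
So VorY is produced and active.
Activator FubU is present, so *sibU* is transcribed.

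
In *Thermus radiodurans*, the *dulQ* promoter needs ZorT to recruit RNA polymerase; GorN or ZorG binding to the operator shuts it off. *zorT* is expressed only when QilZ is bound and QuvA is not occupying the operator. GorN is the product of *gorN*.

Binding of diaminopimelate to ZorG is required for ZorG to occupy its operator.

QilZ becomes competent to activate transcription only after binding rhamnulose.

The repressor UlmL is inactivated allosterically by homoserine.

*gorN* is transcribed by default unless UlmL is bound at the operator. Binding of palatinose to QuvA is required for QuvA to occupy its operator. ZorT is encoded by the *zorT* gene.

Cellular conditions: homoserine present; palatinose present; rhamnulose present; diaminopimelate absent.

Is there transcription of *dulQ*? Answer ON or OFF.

Homoserine is present, so UlmL is inactive.
With no repressor bound, *gorN* is transcribed.
So GorN is produced and active.
Palatinose is present, so QuvA is active.
Rhamnulose is present, so QilZ is active.
With repressor QuvA bound, *zorT* is not transcribed.
So ZorT is not produced.
Diaminopimelate is absent, so ZorG is inactive.
With repressor GorN bound, *dulQ* is not transcribed.

OFF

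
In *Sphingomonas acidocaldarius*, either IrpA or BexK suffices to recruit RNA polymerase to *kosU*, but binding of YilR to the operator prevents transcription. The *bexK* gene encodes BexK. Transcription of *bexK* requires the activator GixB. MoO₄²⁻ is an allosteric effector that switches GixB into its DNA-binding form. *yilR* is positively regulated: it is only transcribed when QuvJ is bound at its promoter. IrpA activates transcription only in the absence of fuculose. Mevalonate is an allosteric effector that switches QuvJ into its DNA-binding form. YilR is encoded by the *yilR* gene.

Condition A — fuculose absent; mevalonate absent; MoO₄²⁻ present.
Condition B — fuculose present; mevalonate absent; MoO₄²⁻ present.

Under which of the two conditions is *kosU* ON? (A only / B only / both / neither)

Condition A:
Fuculose is absent, so IrpA is active.
Mevalonate is absent, so QuvJ is inactive.
Required activator QuvJ is absent, so *yilR* is not transcribed.
So YilR is not produced.
MoO₄²⁻ is present, so GixB is active.
No repressor is bound and GixB is active, so *bexK* is transcribed.
So BexK is produced and active.
Activator IrpA is present, so *kosU* is transcribed.
→ *kosU* is ON in A.
Condition B:
Fuculose is present, so IrpA is inactive.
Mevalonate is absent, so QuvJ is inactive.
Required activator QuvJ is absent, so *yilR* is not transcribed.
So YilR is not produced.
MoO₄²⁻ is present, so GixB is active.
No repressor is bound and GixB is active, so *bexK* is transcribed.
So BexK is produced and active.
Activator BexK is present, so *kosU* is transcribed.
→ *kosU* is ON in B.

both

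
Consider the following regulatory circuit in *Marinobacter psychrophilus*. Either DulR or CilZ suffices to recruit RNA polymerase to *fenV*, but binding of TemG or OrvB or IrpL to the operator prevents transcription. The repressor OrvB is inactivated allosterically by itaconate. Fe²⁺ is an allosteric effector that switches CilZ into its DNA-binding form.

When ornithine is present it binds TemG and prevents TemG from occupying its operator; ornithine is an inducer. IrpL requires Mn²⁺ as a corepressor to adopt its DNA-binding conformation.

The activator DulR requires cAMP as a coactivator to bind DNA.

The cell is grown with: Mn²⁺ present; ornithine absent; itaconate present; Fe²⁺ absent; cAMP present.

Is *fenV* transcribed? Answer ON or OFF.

OFF

cAMP is present, so DulR is active.
Ornithine is absent, so TemG is active.
Itaconate is present, so OrvB is inactive.
Mn²⁺ is present, so IrpL is active.
Fe²⁺ is absent, so CilZ is inactive.
With repressor TemG bound, *fenV* is not transcribed.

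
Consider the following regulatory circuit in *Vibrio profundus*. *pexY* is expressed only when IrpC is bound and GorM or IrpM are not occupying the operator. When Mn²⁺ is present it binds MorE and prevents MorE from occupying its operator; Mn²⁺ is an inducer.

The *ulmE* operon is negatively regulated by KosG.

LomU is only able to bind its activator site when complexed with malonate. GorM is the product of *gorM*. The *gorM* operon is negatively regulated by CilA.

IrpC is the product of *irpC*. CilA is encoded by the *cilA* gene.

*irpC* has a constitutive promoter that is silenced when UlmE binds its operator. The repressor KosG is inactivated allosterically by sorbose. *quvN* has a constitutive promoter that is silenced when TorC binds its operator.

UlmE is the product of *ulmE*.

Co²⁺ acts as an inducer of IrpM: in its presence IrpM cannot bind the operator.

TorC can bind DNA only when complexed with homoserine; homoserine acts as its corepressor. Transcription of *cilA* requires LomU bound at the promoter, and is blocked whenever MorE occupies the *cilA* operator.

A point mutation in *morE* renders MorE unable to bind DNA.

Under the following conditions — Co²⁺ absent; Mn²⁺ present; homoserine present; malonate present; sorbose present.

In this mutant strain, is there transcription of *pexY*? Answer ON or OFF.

OFF

MorE is non-functional in this strain, so it has no effect.
Malonate is present, so LomU is active.
No repressor is bound and LomU is active, so *cilA* is transcribed.
So CilA is produced and active.
With repressor CilA bound, *gorM* is not transcribed.
So GorM is not produced.
Co²⁺ is absent, so IrpM is active.
Sorbose is present, so KosG is inactive.
With no repressor bound, *ulmE* is transcribed.
So UlmE is produced and active.
With repressor UlmE bound, *irpC* is not transcribed.
So IrpC is not produced.
With repressor IrpM bound, *pexY* is not transcribed.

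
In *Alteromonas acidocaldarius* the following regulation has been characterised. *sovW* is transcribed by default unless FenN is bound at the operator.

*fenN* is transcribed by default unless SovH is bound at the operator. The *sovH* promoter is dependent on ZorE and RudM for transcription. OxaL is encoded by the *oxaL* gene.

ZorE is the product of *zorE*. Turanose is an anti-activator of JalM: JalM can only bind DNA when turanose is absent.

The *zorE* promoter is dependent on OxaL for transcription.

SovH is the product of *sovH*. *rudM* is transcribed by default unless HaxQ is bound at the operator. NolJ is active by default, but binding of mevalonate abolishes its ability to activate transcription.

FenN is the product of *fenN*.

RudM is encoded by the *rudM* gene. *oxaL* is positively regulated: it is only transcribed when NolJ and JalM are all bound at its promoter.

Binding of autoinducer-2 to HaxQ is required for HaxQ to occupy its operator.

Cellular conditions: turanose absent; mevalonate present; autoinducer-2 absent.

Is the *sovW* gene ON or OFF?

OFF

Mevalonate is present, so NolJ is inactive.
Turanose is absent, so JalM is active.
Required activator NolJ is absent, so *oxaL* is not transcribed.
So OxaL is not produced.
Required activator OxaL is absent, so *zorE* is not transcribed.
So ZorE is not produced.
Autoinducer-2 is absent, so HaxQ is inactive.
With no repressor bound, *rudM* is transcribed.
So RudM is produced and active.
Required activator ZorE is absent, so *sovH* is not transcribed.
So SovH is not produced.
With no repressor bound, *fenN* is transcribed.
So FenN is produced and active.
With repressor FenN bound, *sovW* is not transcribed.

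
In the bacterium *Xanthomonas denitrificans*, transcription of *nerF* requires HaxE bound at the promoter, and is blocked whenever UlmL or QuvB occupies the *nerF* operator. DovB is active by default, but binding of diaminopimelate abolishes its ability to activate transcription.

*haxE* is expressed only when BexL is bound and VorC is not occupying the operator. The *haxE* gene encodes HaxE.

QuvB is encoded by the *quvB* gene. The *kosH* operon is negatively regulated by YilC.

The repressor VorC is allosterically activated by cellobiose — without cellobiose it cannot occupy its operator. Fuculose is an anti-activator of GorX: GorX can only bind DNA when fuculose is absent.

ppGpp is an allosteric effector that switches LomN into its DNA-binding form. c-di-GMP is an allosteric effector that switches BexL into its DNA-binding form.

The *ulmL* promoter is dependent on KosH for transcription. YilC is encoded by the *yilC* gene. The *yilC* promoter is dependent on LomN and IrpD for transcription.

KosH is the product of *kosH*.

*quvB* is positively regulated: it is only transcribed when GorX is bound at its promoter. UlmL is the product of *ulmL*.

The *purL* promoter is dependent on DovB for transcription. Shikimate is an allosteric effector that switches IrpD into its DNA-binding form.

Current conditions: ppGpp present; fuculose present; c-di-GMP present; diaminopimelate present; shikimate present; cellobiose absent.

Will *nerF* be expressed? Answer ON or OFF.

ON

ppGpp is present, so LomN is active.
Shikimate is present, so IrpD is active.
No repressor is bound and LomN and IrpD are active, so *yilC* is transcribed.
So YilC is produced and active.
With repressor YilC bound, *kosH* is not transcribed.
So KosH is not produced.
Required activator KosH is absent, so *ulmL* is not transcribed.
So UlmL is not produced.
Cellobiose is absent, so VorC is inactive.
c-di-GMP is present, so BexL is active.
No repressor is bound and BexL is active, so *haxE* is transcribed.
So HaxE is produced and active.
Fuculose is present, so GorX is inactive.
Required activator GorX is absent, so *quvB* is not transcribed.
So QuvB is not produced.
No repressor is bound and HaxE is active, so *nerF* is transcribed.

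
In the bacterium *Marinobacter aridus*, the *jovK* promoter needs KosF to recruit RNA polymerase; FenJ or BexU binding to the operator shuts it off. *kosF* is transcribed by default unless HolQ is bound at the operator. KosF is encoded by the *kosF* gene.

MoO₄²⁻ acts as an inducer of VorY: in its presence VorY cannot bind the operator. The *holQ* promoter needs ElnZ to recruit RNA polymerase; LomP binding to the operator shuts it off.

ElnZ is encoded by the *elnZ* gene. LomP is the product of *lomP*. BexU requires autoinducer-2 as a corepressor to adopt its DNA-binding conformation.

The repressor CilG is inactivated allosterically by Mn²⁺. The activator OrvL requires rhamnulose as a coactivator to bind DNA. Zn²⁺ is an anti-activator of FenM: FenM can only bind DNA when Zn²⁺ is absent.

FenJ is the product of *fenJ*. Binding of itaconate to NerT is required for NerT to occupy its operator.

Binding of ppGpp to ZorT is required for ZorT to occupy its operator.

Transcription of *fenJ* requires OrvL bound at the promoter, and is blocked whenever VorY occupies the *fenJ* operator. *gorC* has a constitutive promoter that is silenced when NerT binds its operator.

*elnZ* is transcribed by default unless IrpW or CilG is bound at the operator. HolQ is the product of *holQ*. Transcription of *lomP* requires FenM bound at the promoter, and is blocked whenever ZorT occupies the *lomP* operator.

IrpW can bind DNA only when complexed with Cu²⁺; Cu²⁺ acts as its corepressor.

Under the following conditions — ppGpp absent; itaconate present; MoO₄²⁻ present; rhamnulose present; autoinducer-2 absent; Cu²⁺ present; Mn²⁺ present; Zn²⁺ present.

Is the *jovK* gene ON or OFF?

Rhamnulose is present, so OrvL is active.
MoO₄²⁻ is present, so VorY is inactive.
No repressor is bound and OrvL is active, so *fenJ* is transcribed.
So FenJ is produced and active.
Autoinducer-2 is absent, so BexU is inactive.
ppGpp is absent, so ZorT is inactive.
Zn²⁺ is present, so FenM is inactive.
Required activator FenM is absent, so *lomP* is not transcribed.
So LomP is not produced.
Cu²⁺ is present, so IrpW is active.
Mn²⁺ is present, so CilG is inactive.
With repressor IrpW bound, *elnZ* is not transcribed.
So ElnZ is not produced.
Required activator ElnZ is absent, so *holQ* is not transcribed.
So HolQ is not produced.
With no repressor bound, *kosF* is transcribed.
So KosF is produced and active.
With repressor FenJ bound, *jovK* is not transcribed.

OFF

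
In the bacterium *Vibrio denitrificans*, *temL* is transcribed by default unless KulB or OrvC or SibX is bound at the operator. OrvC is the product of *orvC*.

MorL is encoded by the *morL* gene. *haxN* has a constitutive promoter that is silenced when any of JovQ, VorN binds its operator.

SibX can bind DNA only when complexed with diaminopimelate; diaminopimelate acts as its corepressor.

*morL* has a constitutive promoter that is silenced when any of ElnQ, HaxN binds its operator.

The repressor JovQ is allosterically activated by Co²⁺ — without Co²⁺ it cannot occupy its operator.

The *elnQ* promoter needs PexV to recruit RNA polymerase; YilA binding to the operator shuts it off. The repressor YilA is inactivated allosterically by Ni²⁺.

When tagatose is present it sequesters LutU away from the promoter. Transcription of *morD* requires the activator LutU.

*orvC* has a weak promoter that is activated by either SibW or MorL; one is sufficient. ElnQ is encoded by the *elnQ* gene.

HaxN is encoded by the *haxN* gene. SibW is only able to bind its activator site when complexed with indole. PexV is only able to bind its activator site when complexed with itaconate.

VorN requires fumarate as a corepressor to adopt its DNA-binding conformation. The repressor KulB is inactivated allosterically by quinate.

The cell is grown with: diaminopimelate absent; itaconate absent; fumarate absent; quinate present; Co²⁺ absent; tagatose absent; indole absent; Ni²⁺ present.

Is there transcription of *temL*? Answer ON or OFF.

Quinate is present, so KulB is inactive.
Indole is absent, so SibW is inactive.
Itaconate is absent, so PexV is inactive.
Ni²⁺ is present, so YilA is inactive.
Required activator PexV is absent, so *elnQ* is not transcribed.
So ElnQ is not produced.
Co²⁺ is absent, so JovQ is inactive.
Fumarate is absent, so VorN is inactive.
With no repressor bound, *haxN* is transcribed.
So HaxN is produced and active.
With repressor HaxN bound, *morL* is not transcribed.
So MorL is not produced.
No activator is available at the *orvC* promoter, so *orvC* is not transcribed.
So OrvC is not produced.
Diaminopimelate is absent, so SibX is inactive.
With no repressor bound, *temL* is transcribed.

ON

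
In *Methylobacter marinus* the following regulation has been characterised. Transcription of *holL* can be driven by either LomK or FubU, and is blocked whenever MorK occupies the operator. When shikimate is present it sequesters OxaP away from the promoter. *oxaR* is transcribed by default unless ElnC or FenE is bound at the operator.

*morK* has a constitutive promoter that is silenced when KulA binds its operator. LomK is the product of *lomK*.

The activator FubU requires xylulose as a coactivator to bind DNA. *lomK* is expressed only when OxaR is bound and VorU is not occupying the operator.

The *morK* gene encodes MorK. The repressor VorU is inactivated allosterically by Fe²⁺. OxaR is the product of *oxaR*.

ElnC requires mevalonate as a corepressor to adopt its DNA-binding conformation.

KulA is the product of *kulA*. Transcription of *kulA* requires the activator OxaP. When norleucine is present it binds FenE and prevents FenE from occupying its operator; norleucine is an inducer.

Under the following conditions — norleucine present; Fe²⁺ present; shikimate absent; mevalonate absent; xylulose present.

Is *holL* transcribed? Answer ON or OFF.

Fe²⁺ is present, so VorU is inactive.
Mevalonate is absent, so ElnC is inactive.
Norleucine is present, so FenE is inactive.
With no repressor bound, *oxaR* is transcribed.
So OxaR is produced and active.
No repressor is bound and OxaR is active, so *lomK* is transcribed.
So LomK is produced and active.
Shikimate is absent, so OxaP is active.
No repressor is bound and OxaP is active, so *kulA* is transcribed.
So KulA is produced and active.
With repressor KulA bound, *morK* is not transcribed.
So MorK is not produced.
Xylulose is present, so FubU is active.
Activator LomK is present, so *holL* is transcribed.

ON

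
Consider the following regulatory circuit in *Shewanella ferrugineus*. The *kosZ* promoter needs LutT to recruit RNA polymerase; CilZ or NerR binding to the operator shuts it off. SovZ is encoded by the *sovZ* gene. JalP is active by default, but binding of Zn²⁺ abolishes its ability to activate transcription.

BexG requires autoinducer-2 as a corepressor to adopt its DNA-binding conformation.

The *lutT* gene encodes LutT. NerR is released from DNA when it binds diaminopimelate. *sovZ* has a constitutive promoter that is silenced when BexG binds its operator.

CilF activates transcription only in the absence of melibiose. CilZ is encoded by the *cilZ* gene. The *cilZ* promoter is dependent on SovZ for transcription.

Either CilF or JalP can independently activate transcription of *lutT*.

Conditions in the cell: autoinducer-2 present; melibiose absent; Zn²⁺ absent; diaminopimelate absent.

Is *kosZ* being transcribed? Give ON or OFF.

OFF

Autoinducer-2 is present, so BexG is active.
With repressor BexG bound, *sovZ* is not transcribed.
So SovZ is not produced.
Required activator SovZ is absent, so *cilZ* is not transcribed.
So CilZ is not produced.
Melibiose is absent, so CilF is active.
Zn²⁺ is absent, so JalP is active.
Activator CilF is present, so *lutT* is transcribed.
So LutT is produced and active.
Diaminopimelate is absent, so NerR is active.
With repressor NerR bound, *kosZ* is not transcribed.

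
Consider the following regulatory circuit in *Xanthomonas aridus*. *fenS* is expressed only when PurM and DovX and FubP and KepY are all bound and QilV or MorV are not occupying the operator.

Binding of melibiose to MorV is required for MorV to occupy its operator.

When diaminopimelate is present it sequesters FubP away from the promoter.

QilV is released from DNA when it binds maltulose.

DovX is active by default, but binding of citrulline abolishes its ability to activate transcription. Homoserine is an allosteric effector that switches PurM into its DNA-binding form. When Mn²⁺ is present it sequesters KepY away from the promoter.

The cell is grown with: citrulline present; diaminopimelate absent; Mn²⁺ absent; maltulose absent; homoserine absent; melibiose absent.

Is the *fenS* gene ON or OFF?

Homoserine is absent, so PurM is inactive.
Citrulline is present, so DovX is inactive.
Maltulose is absent, so QilV is active.
Diaminopimelate is absent, so FubP is active.
Mn²⁺ is absent, so KepY is active.
Melibiose is absent, so MorV is inactive.
With repressor QilV bound, *fenS* is not transcribed.

OFF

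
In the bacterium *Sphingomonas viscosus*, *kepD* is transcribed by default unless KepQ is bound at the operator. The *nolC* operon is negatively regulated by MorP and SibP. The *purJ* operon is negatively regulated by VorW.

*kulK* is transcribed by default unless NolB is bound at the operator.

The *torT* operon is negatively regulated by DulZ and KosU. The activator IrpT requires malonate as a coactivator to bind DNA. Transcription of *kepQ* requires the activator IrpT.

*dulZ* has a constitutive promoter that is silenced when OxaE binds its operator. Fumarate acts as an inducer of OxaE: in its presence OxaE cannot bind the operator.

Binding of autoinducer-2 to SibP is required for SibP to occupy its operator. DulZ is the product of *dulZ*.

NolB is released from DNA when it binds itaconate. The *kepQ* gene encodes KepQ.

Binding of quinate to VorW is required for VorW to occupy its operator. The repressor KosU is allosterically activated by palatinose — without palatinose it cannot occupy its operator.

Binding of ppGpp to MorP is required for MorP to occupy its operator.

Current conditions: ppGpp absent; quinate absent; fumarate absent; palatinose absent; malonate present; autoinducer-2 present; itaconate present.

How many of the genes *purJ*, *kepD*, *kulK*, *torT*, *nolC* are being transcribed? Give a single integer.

3

Quinate is absent, so VorW is inactive.
With no repressor bound, *purJ* is transcribed.
→ *purJ* is ON.
Malonate is present, so IrpT is active.
No repressor is bound and IrpT is active, so *kepQ* is transcribed.
So KepQ is produced and active.
With repressor KepQ bound, *kepD* is not transcribed.
→ *kepD* is OFF.
Itaconate is present, so NolB is inactive.
With no repressor bound, *kulK* is transcribed.
→ *kulK* is ON.
Fumarate is absent, so OxaE is active.
With repressor OxaE bound, *dulZ* is not transcribed.
So DulZ is not produced.
Palatinose is absent, so KosU is inactive.
With no repressor bound, *torT* is transcribed.
→ *torT* is ON.
ppGpp is absent, so MorP is inactive.
Autoinducer-2 is present, so SibP is active.
With repressor SibP bound, *nolC* is not transcribed.
→ *nolC* is OFF.
3 of the 5 genes are transcribed.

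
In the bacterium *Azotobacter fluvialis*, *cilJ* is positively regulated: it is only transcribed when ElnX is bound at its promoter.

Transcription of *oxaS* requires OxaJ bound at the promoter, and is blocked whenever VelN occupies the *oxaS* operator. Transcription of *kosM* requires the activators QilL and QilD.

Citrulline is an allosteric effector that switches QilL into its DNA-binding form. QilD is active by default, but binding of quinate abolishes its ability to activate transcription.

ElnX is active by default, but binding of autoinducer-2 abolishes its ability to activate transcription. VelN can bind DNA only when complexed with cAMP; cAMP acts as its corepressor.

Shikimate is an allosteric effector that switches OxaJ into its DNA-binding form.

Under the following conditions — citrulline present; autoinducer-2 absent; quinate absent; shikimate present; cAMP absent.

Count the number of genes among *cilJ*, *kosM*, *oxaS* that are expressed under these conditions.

Autoinducer-2 is absent, so ElnX is active.
No repressor is bound and ElnX is active, so *cilJ* is transcribed.
→ *cilJ* is ON.
Citrulline is present, so QilL is active.
Quinate is absent, so QilD is active.
No repressor is bound and QilL and QilD are active, so *kosM* is transcribed.
→ *kosM* is ON.
Shikimate is present, so OxaJ is active.
cAMP is absent, so VelN is inactive.
No repressor is bound and OxaJ is active, so *oxaS* is transcribed.
→ *oxaS* is ON.
3 of the 3 genes are transcribed.

3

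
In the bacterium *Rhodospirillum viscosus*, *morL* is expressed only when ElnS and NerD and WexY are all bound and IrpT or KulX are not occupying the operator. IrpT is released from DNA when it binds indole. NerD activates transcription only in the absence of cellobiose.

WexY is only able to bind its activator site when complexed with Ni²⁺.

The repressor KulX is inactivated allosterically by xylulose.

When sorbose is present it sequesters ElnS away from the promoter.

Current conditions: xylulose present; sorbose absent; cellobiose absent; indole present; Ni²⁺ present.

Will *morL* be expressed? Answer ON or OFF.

ON

Indole is present, so IrpT is inactive.
Sorbose is absent, so ElnS is active.
Cellobiose is absent, so NerD is active.
Ni²⁺ is present, so WexY is active.
Xylulose is present, so KulX is inactive.
No repressor is bound and ElnS and NerD and WexY are active, so *morL* is transcribed.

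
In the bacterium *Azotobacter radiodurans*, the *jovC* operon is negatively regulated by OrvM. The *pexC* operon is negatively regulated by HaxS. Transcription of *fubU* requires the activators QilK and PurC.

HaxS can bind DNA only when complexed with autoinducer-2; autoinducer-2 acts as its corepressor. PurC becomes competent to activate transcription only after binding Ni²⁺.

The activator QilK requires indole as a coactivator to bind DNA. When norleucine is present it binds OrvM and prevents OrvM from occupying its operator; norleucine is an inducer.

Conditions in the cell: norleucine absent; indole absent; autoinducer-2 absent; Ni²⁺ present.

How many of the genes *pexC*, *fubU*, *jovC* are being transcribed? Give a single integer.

Autoinducer-2 is absent, so HaxS is inactive.
With no repressor bound, *pexC* is transcribed.
→ *pexC* is ON.
Indole is absent, so QilK is inactive.
Ni²⁺ is present, so PurC is active.
Required activator QilK is absent, so *fubU* is not transcribed.
→ *fubU* is OFF.
Norleucine is absent, so OrvM is active.
With repressor OrvM bound, *jovC* is not transcribed.
→ *jovC* is OFF.
1 of the 3 genes is transcribed.

1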